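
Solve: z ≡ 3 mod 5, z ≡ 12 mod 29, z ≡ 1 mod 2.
M = 5 × 29 × 2 = 290. M₁ = 58, y₁ ≡ 2 mod 5. M₂ = 10, y₂ ≡ 3 mod 29. M₃ = 145, y₃ ≡ 1 mod 2. z = 3×58×2 + 12×10×3 + 1×145×1 ≡ 273 mod 290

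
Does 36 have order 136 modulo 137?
36^{68} ≡ 1 mod 137 and 68 < 136, so ord_137(36) = 68 ≠ 136 and 36 is not a primitive root.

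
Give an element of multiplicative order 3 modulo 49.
18 has order 3 mod 49 since 18^{3} ≡ 1 mod 49 and no smaller power works.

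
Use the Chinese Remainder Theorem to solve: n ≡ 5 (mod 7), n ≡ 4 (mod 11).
M = 7 × 11 = 77. M₁ = 11, y₁ ≡ 2 (mod 7). M₂ = 7, y₂ ≡ 8 (mod 11). n = 5×11×2 + 4×7×8 ≡ 26 (mod 77)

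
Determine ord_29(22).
Powers of 22 mod 29: 22^1≡22, 22^2≡20, 22^3≡5, 22^4≡23, 22^5≡13, 22^6≡25, 22^7≡28, 22^8≡7, 22^9≡9, 22^10≡24, 22^11≡6, 22^12≡16, 22^13≡4, 22^14≡1. ord_29(22) = 14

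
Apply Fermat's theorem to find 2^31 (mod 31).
By Fermat: 2^{30} ≡ 1 (mod 31). So 2^{31} = 2^{30} · 2^{1} ≡ 2^{1} ≡ 2 (mod 31)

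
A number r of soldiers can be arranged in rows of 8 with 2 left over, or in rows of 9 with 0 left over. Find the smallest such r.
M = 8 × 9 = 72. M₁ = 9, y₁ ≡ 1 (mod 8). M₂ = 8, y₂ ≡ 8 (mod 9). r = 2×9×1 + 0×8×8 ≡ 18 (mod 72)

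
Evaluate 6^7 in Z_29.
By repeated squaring mod 29: 6^{1}≡6, 6^{2}≡7, 6^{4}≡20. Then 6^{7} = 6^{4+2+1} ≡ 20 × 7 × 6 ≡ 28 mod 29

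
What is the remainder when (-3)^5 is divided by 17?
By repeated squaring mod 17: (-3)^{1}≡14, (-3)^{2}≡9, (-3)^{4}≡13. Then (-3)^{5} = (-3)^{4+1} ≡ 13 × 14 ≡ 12 mod 17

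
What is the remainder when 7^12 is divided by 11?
Using Fermat: 7^{10} ≡ 1 (mod 11). 12 ≡ 2 (mod 10). So 7^{12} ≡ 7^{2} ≡ 5 (mod 11)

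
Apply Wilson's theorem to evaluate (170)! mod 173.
(172)! = (170)! × (171) × (172) ≡ -1 mod 173. So (170)! ≡ -1 × [(172)(171)]^(-1) ≡ 86 mod 173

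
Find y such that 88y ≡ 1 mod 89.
Since 89 is prime, by Fermat 88^(-1) ≡ 88^{87} ≡ 88 mod 89. Verify: 88 × 88 = 7744 ≡ 1 mod 89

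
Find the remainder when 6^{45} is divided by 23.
By Fermat: 6^{22} ≡ 1 mod 23. 45 = 2×22 + 1. So 6^{45} ≡ 6^{1} ≡ 6 mod 23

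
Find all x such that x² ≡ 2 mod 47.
The square roots of 2 mod 47 are 7 and 40. Verify: 7² = 49 ≡ 2 mod 47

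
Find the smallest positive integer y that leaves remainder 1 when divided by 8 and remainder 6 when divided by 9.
M = 8 × 9 = 72. M₁ = 9, y₁ ≡ 1 mod 8. M₂ = 8, y₂ ≡ 8 mod 9. y = 1×9×1 + 6×8×8 ≡ 33 mod 72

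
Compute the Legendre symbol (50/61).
(50/61) = 50^{30} mod 61 = -1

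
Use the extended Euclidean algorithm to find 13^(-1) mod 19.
Extended GCD: 13(3) + 19(-2) = 1. So 13^(-1) ≡ 3 (mod 19). Verify: 13 × 3 = 39 ≡ 1 (mod 19)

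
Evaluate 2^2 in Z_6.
2^{2} = 4 ≡ 4 mod 6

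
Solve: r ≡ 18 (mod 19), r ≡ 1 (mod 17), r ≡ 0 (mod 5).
M = 19 × 17 × 5 = 1615. M₁ = 85, y₁ ≡ 17 (mod 19). M₂ = 95, y₂ ≡ 12 (mod 17). M₃ = 323, y₃ ≡ 2 (mod 5). r = 18×85×17 + 1×95×12 + 0×323×2 ≡ 1310 (mod 1615)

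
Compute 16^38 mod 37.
Using Fermat: 16^{36} ≡ 1 mod 37. 38 ≡ 2 mod 36. So 16^{38} ≡ 16^{2} ≡ 34 mod 37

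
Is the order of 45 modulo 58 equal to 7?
Powers of 45 mod 58: 45^1≡45, 45^2≡53, 45^3≡7, 45^4≡25, 45^5≡23, 45^6≡49, 45^7≡1. First k with 45^k≡1 is k=7. Yes, ord_58(45) = 7.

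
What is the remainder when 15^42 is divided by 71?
By repeated squaring (mod 71): 15^{1}≡15, 15^{2}≡12, 15^{4}≡2, 15^{8}≡4, 15^{16}≡16, 15^{32}≡43. Then 15^{42} = 15^{32+8+2} ≡ 43 × 4 × 12 ≡ 5 (mod 71)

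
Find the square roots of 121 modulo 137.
The square roots of 121 mod 137 are 126 and 11. Verify: 126² = 15876 ≡ 121 mod 137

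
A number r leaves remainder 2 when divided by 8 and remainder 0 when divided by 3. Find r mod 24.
M = 8 × 3 = 24. M₁ = 3, y₁ ≡ 3 mod 8. M₂ = 8, y₂ ≡ 2 mod 3. r = 2×3×3 + 0×8×2 ≡ 18 mod 24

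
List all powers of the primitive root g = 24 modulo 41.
24^1, 24^2, ..., 24^{40} mod 41: [24, 2, 7, 4, 14, 8, 28, 16, 15, 32, 30, 23, 19, 5, 38, 10, 35, 20, 29, 40, 17, 39, 34, 37, 27, 33, 13, 25, 26, 9, 11, 18, 22, 36, 3, 31, 6, 21, 12, 1]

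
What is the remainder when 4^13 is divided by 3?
Using Fermat: 4^{2} ≡ 1 mod 3. 13 ≡ 1 mod 2. So 4^{13} ≡ 4^{1} ≡ 1 mod 3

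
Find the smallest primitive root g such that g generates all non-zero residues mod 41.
g = 6. Powers: [6, 36, 11, 25, 27, 39, ...] generates all 40 non-zero residues.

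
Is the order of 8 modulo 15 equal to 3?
Powers of 8 mod 15: 8^1≡8, 8^2≡4, 8^3≡2, 8^4≡1. 8^3≡2≢1, so ord ≠ 3. No, the actual order is 4.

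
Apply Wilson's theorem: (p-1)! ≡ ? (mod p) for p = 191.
By Wilson's theorem, (190)! ≡ -1 ≡ 190 (mod 191)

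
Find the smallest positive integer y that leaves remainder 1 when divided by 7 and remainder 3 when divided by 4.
M = 7 × 4 = 28. M₁ = 4, y₁ ≡ 2 (mod 7). M₂ = 7, y₂ ≡ 3 (mod 4). y = 1×4×2 + 3×7×3 ≡ 15 (mod 28)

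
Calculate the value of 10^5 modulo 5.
By repeated squaring (mod 5): 10^{1}≡0, 10^{2}≡0, 10^{4}≡0. Then 10^{5} = 10^{4+1} ≡ 0 × 0 ≡ 0 (mod 5)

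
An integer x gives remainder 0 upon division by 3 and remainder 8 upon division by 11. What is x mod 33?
M = 3 × 11 = 33. M₁ = 11, y₁ ≡ 2 mod 3. M₂ = 3, y₂ ≡ 4 mod 11. x = 0×11×2 + 8×3×4 ≡ 30 mod 33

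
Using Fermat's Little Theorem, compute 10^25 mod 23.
By Fermat: 10^{22} ≡ 1 mod 23. So 10^{25} = 10^{22} · 10^{3} ≡ 10^{3} ≡ 11 mod 23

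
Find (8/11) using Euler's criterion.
(8/11) = 8^{5} mod 11 = -1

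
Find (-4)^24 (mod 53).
By repeated squaring (mod 53): (-4)^{1}≡49, (-4)^{2}≡16, (-4)^{4}≡44, (-4)^{8}≡28, (-4)^{16}≡42. Then (-4)^{24} = (-4)^{16+8} ≡ 42 × 28 ≡ 10 (mod 53)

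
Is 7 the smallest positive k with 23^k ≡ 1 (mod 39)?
Powers of 23 mod 39: 23^1≡23, 23^2≡22, 23^3≡38, 23^4≡16, 23^5≡17, 23^6≡1. Already 23^6≡1, so the order is 6 < 7. No, the actual order is 6.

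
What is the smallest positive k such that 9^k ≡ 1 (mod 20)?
Powers of 9 mod 20: 9^1≡9, 9^2≡1. Order = 2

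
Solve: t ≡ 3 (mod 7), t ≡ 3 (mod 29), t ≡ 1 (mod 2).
M = 7 × 29 × 2 = 406. M₁ = 58, y₁ ≡ 4 (mod 7). M₂ = 14, y₂ ≡ 27 (mod 29). M₃ = 203, y₃ ≡ 1 (mod 2). t = 3×58×4 + 3×14×27 + 1×203×1 ≡ 3 (mod 406)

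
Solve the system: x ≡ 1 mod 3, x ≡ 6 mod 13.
M = 3 × 13 = 39. M₁ = 13, y₁ ≡ 1 mod 3. M₂ = 3, y₂ ≡ 9 mod 13. x = 1×13×1 + 6×3×9 ≡ 19 mod 39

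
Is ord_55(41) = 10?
Powers of 41 mod 55: 41^1≡41, 41^2≡31, 41^3≡6, 41^4≡26, 41^5≡21, 41^6≡36, 41^7≡46, 41^8≡16, 41^9≡51, 41^10≡1. First k with 41^k≡1 is k=10. Yes, ord_55(41) = 10.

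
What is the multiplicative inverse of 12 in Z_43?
Since 43 is prime, by Fermat 12^(-1) ≡ 12^{41} ≡ 18 mod 43. Verify: 12 × 18 = 216 ≡ 1 mod 43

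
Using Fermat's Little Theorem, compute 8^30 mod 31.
By Fermat's Little Theorem, 8^{30} ≡ 1 mod 31 since 31 is prime and gcd(8, 31) = 1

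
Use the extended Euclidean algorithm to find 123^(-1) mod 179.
Extended GCD: 123(-16) + 179(11) = 1. So 123^(-1) ≡ -16 ≡ 163 mod 179. Verify: 123 × 163 = 20049 ≡ 1 mod 179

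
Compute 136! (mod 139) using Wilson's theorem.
(138)! = (136)! × (137) × (138) ≡ -1 (mod 139). So (136)! ≡ -1 × [(138)(137)]^(-1) ≡ 69 (mod 139)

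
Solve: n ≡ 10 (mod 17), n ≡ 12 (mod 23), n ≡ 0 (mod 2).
M = 17 × 23 × 2 = 782. M₁ = 46, y₁ ≡ 10 (mod 17). M₂ = 34, y₂ ≡ 21 (mod 23). M₃ = 391, y₃ ≡ 1 (mod 2). n = 10×46×10 + 12×34×21 + 0×391×1 ≡ 656 (mod 782)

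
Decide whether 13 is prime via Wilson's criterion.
(12)! mod 13 = 12. Since 12 ≡ -1 mod 13, 13 is prime.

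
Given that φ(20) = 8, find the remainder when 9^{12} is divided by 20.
By Euler: 9^{8} ≡ 1 mod 20 since gcd(9, 20) = 1. 12 = 1×8 + 4. So 9^{12} ≡ 9^{4} ≡ 1 mod 20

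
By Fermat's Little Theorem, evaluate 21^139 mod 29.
By Fermat: 21^{28} ≡ 1 mod 29. 139 = 4×28 + 27. So 21^{139} ≡ 21^{27} ≡ 18 mod 29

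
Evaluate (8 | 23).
(8/23) = 8^{11} mod 23 = 1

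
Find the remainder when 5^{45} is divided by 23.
By Fermat: 5^{22} ≡ 1 (mod 23). 45 = 2×22 + 1. So 5^{45} ≡ 5^{1} ≡ 5 (mod 23)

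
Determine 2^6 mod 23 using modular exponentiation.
By repeated squaring mod 23: 2^{1}≡2, 2^{2}≡4, 2^{4}≡16. Then 2^{6} = 2^{4+2} ≡ 16 × 4 ≡ 18 mod 23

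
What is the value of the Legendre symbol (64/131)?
(64/131) = 64^{65} mod 131 = 1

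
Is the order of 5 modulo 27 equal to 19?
Powers of 5 mod 27: 5^1≡5, 5^2≡25, 5^3≡17, 5^4≡4, 5^5≡20, 5^6≡19, 5^7≡14, 5^8≡16, 5^9≡26, 5^10≡22, 5^11≡2, 5^12≡10, 5^13≡23, 5^14≡7, 5^15≡8, 5^16≡13, 5^17≡11, 5^18≡1. Already 5^18≡1, so the order is 18 < 19. No, the actual order is 18.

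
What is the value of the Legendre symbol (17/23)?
(17/23) = 17^{11} mod 23 = -1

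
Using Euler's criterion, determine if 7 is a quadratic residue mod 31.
By Euler's criterion: 7^{15} ≡ 1 mod 31. Since this equals 1, 7 is a QR.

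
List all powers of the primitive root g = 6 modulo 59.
6^1, 6^2, ..., 6^{58} mod 59: [6, 36, 39, 57, 47, 46, 40, 4, 24, 26, 38, 51, 11, 7, 42, 16, 37, 45, 34, 27, 44, 28, 50, 5, 30, 3, 18, 49, 58, 53, 23, 20, 2, 12, 13, 19, 55, 35, 33, 21, 8, 48, 52, 17, 43, 22, 14, 25, 32, 15, 31, 9, 54, 29, 56, 41, 10, 1]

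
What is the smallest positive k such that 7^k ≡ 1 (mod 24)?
Powers of 7 mod 24: 7^1≡7, 7^2≡1. ord_24(7) = 2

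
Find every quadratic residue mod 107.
QRs mod 107: {1, 3, 4, 9, 10, 11, 12, 13, 14, 16, 19, 23, 25, 27, 29, 30, 33, 34, 35, 36, 37, 39, 40, 41, 42, 44, 47, 48, 49, 52, 53, 56, 57, 61, 62, 64, 69, 75, 76, 79, 81, 83, 85, 86, 87, 89, 90, 92, 99, 100, 101, 102, 105}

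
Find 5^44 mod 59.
By repeated squaring mod 59: 5^{1}≡5, 5^{2}≡25, 5^{4}≡35, 5^{8}≡45, 5^{16}≡19, 5^{32}≡7. Then 5^{44} = 5^{32+8+4} ≡ 7 × 45 × 35 ≡ 51 mod 59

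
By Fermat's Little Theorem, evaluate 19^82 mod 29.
By Fermat: 19^{28} ≡ 1 (mod 29). 82 = 2×28 + 26. So 19^{82} ≡ 19^{26} ≡ 9 (mod 29)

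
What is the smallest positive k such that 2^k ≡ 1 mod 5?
Powers of 2 mod 5: 2^1≡2, 2^2≡4, 2^3≡3, 2^4≡1. So the order of 2 is 4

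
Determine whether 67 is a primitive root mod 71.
ord_71(67) divides 70. For each prime q|70: 67^{35}≡70, 67^{14}≡5, 67^{10}≡48, none ≡ 1. So 67 has order 70 and is a primitive root mod 71.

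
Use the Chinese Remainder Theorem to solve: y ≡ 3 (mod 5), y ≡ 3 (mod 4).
M = 5 × 4 = 20. M₁ = 4, y₁ ≡ 4 (mod 5). M₂ = 5, y₂ ≡ 1 (mod 4). y = 3×4×4 + 3×5×1 ≡ 3 (mod 20)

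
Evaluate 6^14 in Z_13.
Using Fermat: 6^{12} ≡ 1 (mod 13). 14 ≡ 2 (mod 12). So 6^{14} ≡ 6^{2} ≡ 10 (mod 13)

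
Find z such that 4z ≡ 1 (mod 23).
Since 23 is prime, by Fermat 4^(-1) ≡ 4^{21} ≡ 6 (mod 23). Verify: 4 × 6 = 24 ≡ 1 (mod 23)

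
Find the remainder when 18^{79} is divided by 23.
By Fermat: 18^{22} ≡ 1 (mod 23). 79 = 3×22 + 13. So 18^{79} ≡ 18^{13} ≡ 2 (mod 23)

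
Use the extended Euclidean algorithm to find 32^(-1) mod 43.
Extended GCD: 32(-4) + 43(3) = 1. So 32^(-1) ≡ -4 ≡ 39 (mod 43). Verify: 32 × 39 = 1248 ≡ 1 (mod 43)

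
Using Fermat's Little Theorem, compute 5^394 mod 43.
By Fermat: 5^{42} ≡ 1 (mod 43). 394 ≡ 16 (mod 42). So 5^{394} ≡ 5^{16} ≡ 40 (mod 43)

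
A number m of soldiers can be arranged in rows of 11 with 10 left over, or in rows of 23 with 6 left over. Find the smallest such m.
M = 11 × 23 = 253. M₁ = 23, y₁ ≡ 1 mod 11. M₂ = 11, y₂ ≡ 21 mod 23. m = 10×23×1 + 6×11×21 ≡ 98 mod 253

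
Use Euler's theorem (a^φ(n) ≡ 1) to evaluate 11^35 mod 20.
By Euler: 11^{8} ≡ 1 mod 20 since gcd(11, 20) = 1. 35 = 4×8 + 3. So 11^{35} ≡ 11^{3} ≡ 11 mod 20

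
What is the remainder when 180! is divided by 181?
By Wilson's theorem, (180)! ≡ -1 ≡ 180 (mod 181)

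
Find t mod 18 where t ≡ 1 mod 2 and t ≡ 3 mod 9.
M = 2 × 9 = 18. M₁ = 9, y₁ ≡ 1 mod 2. M₂ = 2, y₂ ≡ 5 mod 9. t = 1×9×1 + 3×2×5 ≡ 3 mod 18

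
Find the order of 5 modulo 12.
Powers of 5 mod 12: 5^1≡5, 5^2≡1. So the order of 5 is 2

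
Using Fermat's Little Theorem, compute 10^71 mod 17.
By Fermat: 10^{16} ≡ 1 (mod 17). 71 = 4×16 + 7. So 10^{71} ≡ 10^{7} ≡ 5 (mod 17)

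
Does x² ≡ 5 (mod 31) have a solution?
By Euler's criterion: 5^{15} ≡ 1 (mod 31). Since this equals 1, 5 is a QR.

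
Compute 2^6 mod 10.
By repeated squaring mod 10: 2^{1}≡2, 2^{2}≡4, 2^{4}≡6. Then 2^{6} = 2^{4+2} ≡ 6 × 4 ≡ 4 mod 10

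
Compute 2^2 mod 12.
2^{2} = 4 ≡ 4 mod 12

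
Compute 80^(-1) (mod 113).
Since 113 is prime, by Fermat 80^(-1) ≡ 80^{111} ≡ 89 (mod 113). Verify: 80 × 89 = 7120 ≡ 1 (mod 113)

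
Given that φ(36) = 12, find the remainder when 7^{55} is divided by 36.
By Euler: 7^{12} ≡ 1 (mod 36) since gcd(7, 36) = 1. 55 = 4×12 + 7. So 7^{55} ≡ 7^{7} ≡ 7 (mod 36)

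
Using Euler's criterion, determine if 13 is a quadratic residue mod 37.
By Euler's criterion: 13^{18} ≡ 36 mod 37. Since this equals -1 (≡ 36), 13 is not a QR.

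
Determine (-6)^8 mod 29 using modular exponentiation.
By repeated squaring mod 29: (-6)^{1}≡23, (-6)^{2}≡7, (-6)^{4}≡20, (-6)^{8}≡23. So (-6)^{8} ≡ 23 mod 29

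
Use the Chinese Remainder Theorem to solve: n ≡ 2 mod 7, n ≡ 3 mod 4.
M = 7 × 4 = 28. M₁ = 4, y₁ ≡ 2 mod 7. M₂ = 7, y₂ ≡ 3 mod 4. n = 2×4×2 + 3×7×3 ≡ 23 mod 28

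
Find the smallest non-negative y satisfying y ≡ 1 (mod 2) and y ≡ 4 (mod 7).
M = 2 × 7 = 14. M₁ = 7, y₁ ≡ 1 (mod 2). M₂ = 2, y₂ ≡ 4 (mod 7). y = 1×7×1 + 4×2×4 ≡ 11 (mod 14)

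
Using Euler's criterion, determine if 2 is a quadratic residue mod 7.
By Euler's criterion: 2^{3} ≡ 1 mod 7. Since this equals 1, 2 is a QR.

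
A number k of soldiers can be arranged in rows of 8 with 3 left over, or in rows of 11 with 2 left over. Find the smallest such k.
M = 8 × 11 = 88. M₁ = 11, y₁ ≡ 3 mod 8. M₂ = 8, y₂ ≡ 7 mod 11. k = 3×11×3 + 2×8×7 ≡ 35 mod 88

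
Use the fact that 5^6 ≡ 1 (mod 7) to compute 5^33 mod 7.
By Fermat: 5^{6} ≡ 1 (mod 7). 33 = 5×6 + 3. So 5^{33} ≡ 5^{3} ≡ 6 (mod 7)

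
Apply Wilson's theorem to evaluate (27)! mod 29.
(28)! = (27)! × (28) ≡ -1 (mod 29). So (27)! ≡ -1 × (28)^(-1) ≡ (-1)×(-1) = 1 (mod 29)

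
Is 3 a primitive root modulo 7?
ord_7(3) divides 6. For each prime q|6: 3^{3}≡6, 3^{2}≡2, none ≡ 1. So 3 has order 6 and is a primitive root mod 7.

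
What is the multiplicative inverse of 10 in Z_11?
Since 11 is prime, by Fermat 10^(-1) ≡ 10^{9} ≡ 10 mod 11. Verify: 10 × 10 = 100 ≡ 1 mod 11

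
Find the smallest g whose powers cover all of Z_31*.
g = 3. Powers: [3, 9, 27, 19, 26, 16, 17, 20, 29, ...] generates all 30 non-zero residues.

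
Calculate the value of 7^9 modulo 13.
By repeated squaring (mod 13): 7^{1}≡7, 7^{2}≡10, 7^{4}≡9, 7^{8}≡3. Then 7^{9} = 7^{8+1} ≡ 3 × 7 ≡ 8 (mod 13)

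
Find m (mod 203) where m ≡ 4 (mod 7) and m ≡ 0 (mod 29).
M = 7 × 29 = 203. M₁ = 29, y₁ ≡ 1 (mod 7). M₂ = 7, y₂ ≡ 25 (mod 29). m = 4×29×1 + 0×7×25 ≡ 116 (mod 203)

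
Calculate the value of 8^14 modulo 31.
By repeated squaring mod 31: 8^{1}≡8, 8^{2}≡2, 8^{4}≡4, 8^{8}≡16. Then 8^{14} = 8^{8+4+2} ≡ 16 × 4 × 2 ≡ 4 mod 31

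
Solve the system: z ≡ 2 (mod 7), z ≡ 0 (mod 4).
M = 7 × 4 = 28. M₁ = 4, y₁ ≡ 2 (mod 7). M₂ = 7, y₂ ≡ 3 (mod 4). z = 2×4×2 + 0×7×3 ≡ 16 (mod 28)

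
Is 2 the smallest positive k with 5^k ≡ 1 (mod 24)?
Powers of 5 mod 24: 5^1≡5, 5^2≡1. First k with 5^k≡1 is k=2. Yes, ord_24(5) = 2.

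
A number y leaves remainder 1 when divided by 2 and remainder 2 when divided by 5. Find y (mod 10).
M = 2 × 5 = 10. M₁ = 5, y₁ ≡ 1 (mod 2). M₂ = 2, y₂ ≡ 3 (mod 5). y = 1×5×1 + 2×2×3 ≡ 7 (mod 10)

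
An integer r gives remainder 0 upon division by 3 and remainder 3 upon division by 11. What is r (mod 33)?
M = 3 × 11 = 33. M₁ = 11, y₁ ≡ 2 (mod 3). M₂ = 3, y₂ ≡ 4 (mod 11). r = 0×11×2 + 3×3×4 ≡ 3 (mod 33)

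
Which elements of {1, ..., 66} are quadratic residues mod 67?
Squares in Z_67*: {1, 4, 6, 9, 10, 14, 15, 16, 17, 19, 21, 22, 23, 24, 25, 26, 29, 33, 35, 36, 37, 39, 40, 47, 49, 54, 55, 56, 59, 60, 62, 64, 65}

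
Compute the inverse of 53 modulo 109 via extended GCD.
Extended GCD: 53(-37) + 109(18) = 1. So 53^(-1) ≡ -37 ≡ 72 (mod 109). Verify: 53 × 72 = 3816 ≡ 1 (mod 109)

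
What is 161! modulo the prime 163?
(162)! = (161)! × (162) ≡ -1 mod 163. So (161)! ≡ -1 × (162)^(-1) ≡ (-1)×(-1) = 1 mod 163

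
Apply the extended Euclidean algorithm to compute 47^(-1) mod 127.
Extended GCD: 47(-27) + 127(10) = 1. So 47^(-1) ≡ -27 ≡ 100 mod 127. Verify: 47 × 100 = 4700 ≡ 1 mod 127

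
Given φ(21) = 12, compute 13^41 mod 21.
By Euler: 13^{12} ≡ 1 (mod 21) since gcd(13, 21) = 1. 41 = 3×12 + 5. So 13^{41} ≡ 13^{5} ≡ 13 (mod 21)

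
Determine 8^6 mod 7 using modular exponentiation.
Using Fermat: 8^{6} ≡ 1 (mod 7). 6 ≡ 0 (mod 6). So 8^{6} ≡ 8^{0} ≡ 1 (mod 7)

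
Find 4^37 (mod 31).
Using Fermat: 4^{30} ≡ 1 (mod 31). 37 ≡ 7 (mod 30). So 4^{37} ≡ 4^{7} ≡ 16 (mod 31)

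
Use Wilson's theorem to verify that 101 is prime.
(100)! mod 101 = 100. Since this equals -1 mod 101, Wilson confirms 101 is prime.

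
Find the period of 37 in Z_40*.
Powers of 37 mod 40: 37^1≡37, 37^2≡9, 37^3≡13, 37^4≡1. Order = 4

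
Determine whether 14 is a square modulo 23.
By Euler's criterion: 14^{11} ≡ 22 mod 23. Since this equals -1 (≡ 22), 14 is not a QR.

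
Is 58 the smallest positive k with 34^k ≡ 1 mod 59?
Powers of 34 mod 59: 34^1≡34, 34^2≡35, 34^3≡10, 34^4≡45, 34^5≡55, 34^6≡41, 34^7≡37, 34^8≡19, 34^9≡56, 34^10≡16, 34^11≡13, 34^12≡29, 34^13≡42, 34^14≡12, 34^15≡54, 34^16≡7, 34^17≡2, 34^18≡9, 34^19≡11, 34^20≡20, 34^21≡31, 34^22≡51, 34^23≡23, 34^24≡15, 34^25≡38, 34^26≡53, 34^27≡32, 34^28≡26, 34^29≡58, 34^30≡25, 34^31≡24, 34^32≡49, 34^33≡14, 34^34≡4, 34^35≡18, 34^36≡22, 34^37≡40, 34^38≡3, 34^39≡43, 34^40≡46, 34^41≡30, 34^42≡17, 34^43≡47, 34^44≡5, 34^45≡52, 34^46≡57, 34^47≡50, 34^48≡48, 34^49≡39, 34^50≡28, 34^51≡8, 34^52≡36, 34^53≡44, 34^54≡21, 34^55≡6, 34^56≡27, 34^57≡33, 34^58≡1. First k with 34^k≡1 is k=58. Yes, ord_59(34) = 58.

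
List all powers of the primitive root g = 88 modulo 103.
88^1, 88^2, ..., 88^{102} mod 103: [88, 19, 24, 52, 44, 61, 12, 26, 22, 82, 6, 13, 11, 41, 3, 58, 57, 72, 53, 29, 80, 36, 78, 66, 40, 18, 39, 33, 20, 9, 71, 68, 10, 56, 87, 34, 5, 28, 95, 17, 54, 14, 99, 60, 27, 7, 101, 30, 65, 55, 102, 15, 84, 79, 51, 59, 42, 91, 77, 81, 21, 97, 90, 92, 62, 100, 45, 46, 31, 50, 74, 23, 67, 25, 37, 63, 85, 64, 70, 83, 94, 32, 35, 93, 47, 16, 69, 98, 75, 8, 86, 49, 89, 4, 43, 76, 96, 2, 73, 38, 48, 1]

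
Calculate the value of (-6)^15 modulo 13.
Using Fermat: (-6)^{12} ≡ 1 (mod 13). 15 ≡ 3 (mod 12). So (-6)^{15} ≡ (-6)^{3} ≡ 5 (mod 13)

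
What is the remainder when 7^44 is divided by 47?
By repeated squaring (mod 47): 7^{1}≡7, 7^{2}≡2, 7^{4}≡4, 7^{8}≡16, 7^{16}≡21, 7^{32}≡18. Then 7^{44} = 7^{32+8+4} ≡ 18 × 16 × 4 ≡ 24 (mod 47)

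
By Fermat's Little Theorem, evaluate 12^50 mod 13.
By Fermat: 12^{12} ≡ 1 mod 13. 50 = 4×12 + 2. So 12^{50} ≡ 12^{2} ≡ 1 mod 13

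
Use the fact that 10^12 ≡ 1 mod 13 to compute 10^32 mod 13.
By Fermat: 10^{12} ≡ 1 mod 13. 32 = 2×12 + 8. So 10^{32} ≡ 10^{8} ≡ 9 mod 13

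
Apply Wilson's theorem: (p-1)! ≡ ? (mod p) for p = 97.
By Wilson's theorem, (96)! ≡ -1 ≡ 96 mod 97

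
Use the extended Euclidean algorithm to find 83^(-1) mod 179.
Extended GCD: 83(-69) + 179(32) = 1. So 83^(-1) ≡ -69 ≡ 110 mod 179. Verify: 83 × 110 = 9130 ≡ 1 mod 179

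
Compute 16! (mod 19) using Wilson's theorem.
(18)! = (16)! × (17) × (18) ≡ -1 (mod 19). So (16)! ≡ -1 × [(18)(17)]^(-1) ≡ 9 (mod 19)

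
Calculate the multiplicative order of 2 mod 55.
Powers of 2 mod 55: 2^1≡2, 2^2≡4, 2^3≡8, 2^4≡16, 2^5≡32, 2^6≡9, 2^7≡18, 2^8≡36, 2^9≡17, 2^10≡34, 2^11≡13, 2^12≡26, 2^13≡52, 2^14≡49, 2^15≡43, 2^16≡31, 2^17≡7, 2^18≡14, 2^19≡28, 2^20≡1. So the order of 2 is 20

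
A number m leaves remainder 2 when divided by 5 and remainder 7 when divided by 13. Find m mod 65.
M = 5 × 13 = 65. M₁ = 13, y₁ ≡ 2 mod 5. M₂ = 5, y₂ ≡ 8 mod 13. m = 2×13×2 + 7×5×8 ≡ 7 mod 65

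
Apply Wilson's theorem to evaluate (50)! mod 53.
(52)! = (50)! × (51) × (52) ≡ -1 mod 53. So (50)! ≡ -1 × [(52)(51)]^(-1) ≡ 26 mod 53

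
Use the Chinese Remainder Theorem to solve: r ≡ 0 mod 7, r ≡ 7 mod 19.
M = 7 × 19 = 133. M₁ = 19, y₁ ≡ 3 mod 7. M₂ = 7, y₂ ≡ 11 mod 19. r = 0×19×3 + 7×7×11 ≡ 7 mod 133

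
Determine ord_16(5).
Powers of 5 mod 16: 5^1≡5, 5^2≡9, 5^3≡13, 5^4≡1. ord_16(5) = 4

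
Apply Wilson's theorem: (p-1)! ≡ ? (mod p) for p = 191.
By Wilson's theorem, (190)! ≡ -1 ≡ 190 (mod 191)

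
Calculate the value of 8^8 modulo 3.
Using Fermat: 8^{2} ≡ 1 (mod 3). 8 ≡ 0 (mod 2). So 8^{8} ≡ 8^{0} ≡ 1 (mod 3)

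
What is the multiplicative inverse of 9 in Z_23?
Since 23 is prime, by Fermat 9^(-1) ≡ 9^{21} ≡ 18 (mod 23). Verify: 9 × 18 = 162 ≡ 1 (mod 23)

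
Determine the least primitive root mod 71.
g = 7. For each prime q|70: 7^{35}≡70, 7^{14}≡54, 7^{10}≡45, none ≡ 1, so ord_71(7) = 70 and 7 is a primitive root.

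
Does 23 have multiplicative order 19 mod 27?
Powers of 23 mod 27: 23^1≡23, 23^2≡16, 23^3≡17, 23^4≡13, 23^5≡2, 23^6≡19, 23^7≡5, 23^8≡7, 23^9≡26, 23^10≡4, 23^11≡11, 23^12≡10, 23^13≡14, 23^14≡25, 23^15≡8, 23^16≡22, 23^17≡20, 23^18≡1. Already 23^18≡1, so the order is 18 < 19. No, the actual order is 18.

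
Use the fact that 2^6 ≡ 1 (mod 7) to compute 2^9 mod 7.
By Fermat: 2^{6} ≡ 1 (mod 7). So 2^{9} = 2^{6} · 2^{3} ≡ 2^{3} ≡ 1 (mod 7)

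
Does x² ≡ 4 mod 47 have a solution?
By Euler's criterion: 4^{23} ≡ 1 mod 47. Since this equals 1, 4 is a QR.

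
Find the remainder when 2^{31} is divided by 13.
By Fermat: 2^{12} ≡ 1 mod 13. 31 = 2×12 + 7. So 2^{31} ≡ 2^{7} ≡ 11 mod 13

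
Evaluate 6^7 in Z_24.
By repeated squaring mod 24: 6^{1}≡6, 6^{2}≡12, 6^{4}≡0. Then 6^{7} = 6^{4+2+1} ≡ 0 × 12 × 6 ≡ 0 mod 24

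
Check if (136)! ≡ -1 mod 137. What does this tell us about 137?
(136)! mod 137 = 136. Since this equals -1 mod 137, Wilson confirms 137 is prime.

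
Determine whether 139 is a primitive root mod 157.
ord_157(139) divides 156. For each prime q|156: 139^{78}≡156, 139^{52}≡144, 139^{12}≡67, none ≡ 1. So 139 has order 156 and is a primitive root mod 157.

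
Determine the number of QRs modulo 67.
For prime 67, there are (p-1)/2 = (67-1)/2 = 33 quadratic residues (excluding 0).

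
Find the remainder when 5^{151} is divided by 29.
By Fermat: 5^{28} ≡ 1 mod 29. 151 = 5×28 + 11. So 5^{151} ≡ 5^{11} ≡ 13 mod 29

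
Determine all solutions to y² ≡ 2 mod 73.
The square roots of 2 mod 73 are 32 and 41. Verify: 32² = 1024 ≡ 2 mod 73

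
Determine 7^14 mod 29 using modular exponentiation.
By repeated squaring mod 29: 7^{1}≡7, 7^{2}≡20, 7^{4}≡23, 7^{8}≡7. Then 7^{14} = 7^{8+4+2} ≡ 7 × 23 × 20 ≡ 1 mod 29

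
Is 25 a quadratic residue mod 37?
By Euler's criterion: 25^{18} ≡ 1 mod 37. Since this equals 1, 25 is a QR.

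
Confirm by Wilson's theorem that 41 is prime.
(40)! mod 41 = 40. Since this equals -1 mod 41, Wilson confirms 41 is prime.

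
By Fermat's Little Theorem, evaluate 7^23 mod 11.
By Fermat: 7^{10} ≡ 1 (mod 11). 23 = 2×10 + 3. So 7^{23} ≡ 7^{3} ≡ 2 (mod 11)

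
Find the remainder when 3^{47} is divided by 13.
By Fermat: 3^{12} ≡ 1 (mod 13). 47 = 3×12 + 11. So 3^{47} ≡ 3^{11} ≡ 9 (mod 13)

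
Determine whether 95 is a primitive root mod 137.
ord_137(95) divides 136. For each prime q|136: 95^{68}≡136, 95^{8}≡88, none ≡ 1. So 95 has order 136 and is a primitive root mod 137.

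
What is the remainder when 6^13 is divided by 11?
Using Fermat: 6^{10} ≡ 1 (mod 11). 13 ≡ 3 (mod 10). So 6^{13} ≡ 6^{3} ≡ 7 (mod 11)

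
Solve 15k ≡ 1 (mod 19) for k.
Since 19 is prime, by Fermat 15^(-1) ≡ 15^{17} ≡ 14 (mod 19). Verify: 15 × 14 = 210 ≡ 1 (mod 19)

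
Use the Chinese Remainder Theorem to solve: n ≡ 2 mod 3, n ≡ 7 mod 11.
M = 3 × 11 = 33. M₁ = 11, y₁ ≡ 2 mod 3. M₂ = 3, y₂ ≡ 4 mod 11. n = 2×11×2 + 7×3×4 ≡ 29 mod 33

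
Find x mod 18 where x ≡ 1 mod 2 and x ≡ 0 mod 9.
M = 2 × 9 = 18. M₁ = 9, y₁ ≡ 1 mod 2. M₂ = 2, y₂ ≡ 5 mod 9. x = 1×9×1 + 0×2×5 ≡ 9 mod 18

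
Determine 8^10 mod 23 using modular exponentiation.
By repeated squaring mod 23: 8^{1}≡8, 8^{2}≡18, 8^{4}≡2, 8^{8}≡4. Then 8^{10} = 8^{8+2} ≡ 4 × 18 ≡ 3 mod 23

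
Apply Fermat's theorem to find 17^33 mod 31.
By Fermat: 17^{30} ≡ 1 mod 31. So 17^{33} = 17^{30} · 17^{3} ≡ 17^{3} ≡ 15 mod 31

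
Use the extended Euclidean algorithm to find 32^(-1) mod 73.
Extended GCD: 32(16) + 73(-7) = 1. So 32^(-1) ≡ 16 (mod 73). Verify: 32 × 16 = 512 ≡ 1 (mod 73)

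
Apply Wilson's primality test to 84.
(83)! mod 84 = 0. Since 0 ≢ -1 mod 84, 84 is not prime.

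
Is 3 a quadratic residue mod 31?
By Euler's criterion: 3^{15} ≡ 30 mod 31. Since this equals -1 (≡ 30), 3 is not a QR.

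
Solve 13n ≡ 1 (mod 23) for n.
Since 23 is prime, by Fermat 13^(-1) ≡ 13^{21} ≡ 16 (mod 23). Verify: 13 × 16 = 208 ≡ 1 (mod 23)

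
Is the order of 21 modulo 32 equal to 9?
Powers of 21 mod 32: 21^1≡21, 21^2≡25, 21^3≡13, 21^4≡17, 21^5≡5, 21^6≡9, 21^7≡29, 21^8≡1. Already 21^8≡1, so the order is 8 < 9. No, the actual order is 8.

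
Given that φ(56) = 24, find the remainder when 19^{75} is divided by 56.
By Euler: 19^{24} ≡ 1 (mod 56) since gcd(19, 56) = 1. 75 = 3×24 + 3. So 19^{75} ≡ 19^{3} ≡ 27 (mod 56)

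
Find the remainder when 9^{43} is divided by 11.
By Fermat: 9^{10} ≡ 1 mod 11. 43 = 4×10 + 3. So 9^{43} ≡ 9^{3} ≡ 3 mod 11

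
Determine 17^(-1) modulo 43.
Since 43 is prime, by Fermat 17^(-1) ≡ 17^{41} ≡ 38 (mod 43). Verify: 17 × 38 = 646 ≡ 1 (mod 43)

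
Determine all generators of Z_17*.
There are φ(16) = 8 primitive roots mod 17: {3, 5, 6, 7, 10, 11, 12, 14}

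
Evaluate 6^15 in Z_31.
By repeated squaring (mod 31): 6^{1}≡6, 6^{2}≡5, 6^{4}≡25, 6^{8}≡5. Then 6^{15} = 6^{8+4+2+1} ≡ 5 × 25 × 5 × 6 ≡ 30 (mod 31)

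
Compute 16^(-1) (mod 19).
Since 19 is prime, by Fermat 16^(-1) ≡ 16^{17} ≡ 6 (mod 19). Verify: 16 × 6 = 96 ≡ 1 (mod 19)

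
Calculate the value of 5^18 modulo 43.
By repeated squaring mod 43: 5^{1}≡5, 5^{2}≡25, 5^{4}≡23, 5^{8}≡13, 5^{16}≡40. Then 5^{18} = 5^{16+2} ≡ 40 × 25 ≡ 11 mod 43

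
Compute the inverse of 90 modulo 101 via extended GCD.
Extended GCD: 90(-46) + 101(41) = 1. So 90^(-1) ≡ -46 ≡ 55 mod 101. Verify: 90 × 55 = 4950 ≡ 1 mod 101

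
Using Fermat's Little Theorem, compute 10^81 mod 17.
By Fermat: 10^{16} ≡ 1 mod 17. 81 = 5×16 + 1. So 10^{81} ≡ 10^{1} ≡ 10 mod 17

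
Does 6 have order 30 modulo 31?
6^{6} ≡ 1 (mod 31) and 6 < 30, so ord_31(6) = 6 ≠ 30 and 6 is not a primitive root.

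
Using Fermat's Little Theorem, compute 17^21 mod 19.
By Fermat: 17^{18} ≡ 1 mod 19. So 17^{21} = 17^{18} · 17^{3} ≡ 17^{3} ≡ 11 mod 19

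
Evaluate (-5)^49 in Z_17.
Using Fermat: (-5)^{16} ≡ 1 mod 17. 49 ≡ 1 mod 16. So (-5)^{49} ≡ (-5)^{1} ≡ 12 mod 17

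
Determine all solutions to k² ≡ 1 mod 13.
The square roots of 1 mod 13 are 1 and 12. Verify: 1² = 1 ≡ 1 mod 13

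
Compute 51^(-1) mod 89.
Since 89 is prime, by Fermat 51^(-1) ≡ 51^{87} ≡ 7 mod 89. Verify: 51 × 7 = 357 ≡ 1 mod 89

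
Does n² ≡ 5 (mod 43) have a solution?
By Euler's criterion: 5^{21} ≡ 42 (mod 43). Since this equals -1 (≡ 42), 5 is not a QR.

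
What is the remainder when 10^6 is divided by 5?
By repeated squaring mod 5: 10^{1}≡0, 10^{2}≡0, 10^{4}≡0. Then 10^{6} = 10^{4+2} ≡ 0 × 0 ≡ 0 mod 5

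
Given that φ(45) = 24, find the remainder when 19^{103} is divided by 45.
By Euler: 19^{24} ≡ 1 (mod 45) since gcd(19, 45) = 1. 103 = 4×24 + 7. So 19^{103} ≡ 19^{7} ≡ 19 (mod 45)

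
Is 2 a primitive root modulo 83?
ord_83(2) divides 82. For each prime q|82: 2^{41}≡82, 2^{2}≡4, none ≡ 1. So 2 has order 82 and is a primitive root mod 83.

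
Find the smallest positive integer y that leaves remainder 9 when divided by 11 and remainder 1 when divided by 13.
M = 11 × 13 = 143. M₁ = 13, y₁ ≡ 6 mod 11. M₂ = 11, y₂ ≡ 6 mod 13. y = 9×13×6 + 1×11×6 ≡ 53 mod 143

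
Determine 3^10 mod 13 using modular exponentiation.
By repeated squaring mod 13: 3^{1}≡3, 3^{2}≡9, 3^{4}≡3, 3^{8}≡9. Then 3^{10} = 3^{8+2} ≡ 9 × 9 ≡ 3 mod 13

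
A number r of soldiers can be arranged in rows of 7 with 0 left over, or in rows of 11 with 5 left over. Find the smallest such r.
M = 7 × 11 = 77. M₁ = 11, y₁ ≡ 2 mod 7. M₂ = 7, y₂ ≡ 8 mod 11. r = 0×11×2 + 5×7×8 ≡ 49 mod 77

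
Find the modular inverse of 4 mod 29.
Since 29 is prime, by Fermat 4^(-1) ≡ 4^{27} ≡ 22 mod 29. Verify: 4 × 22 = 88 ≡ 1 mod 29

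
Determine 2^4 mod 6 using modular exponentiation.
2^{4} = 16 ≡ 4 mod 6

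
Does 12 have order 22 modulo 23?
12^{11} ≡ 1 (mod 23) and 11 < 22, so ord_23(12) = 11 ≠ 22 and 12 is not a primitive root.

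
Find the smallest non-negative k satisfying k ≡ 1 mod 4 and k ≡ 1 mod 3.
M = 4 × 3 = 12. M₁ = 3, y₁ ≡ 3 mod 4. M₂ = 4, y₂ ≡ 1 mod 3. k = 1×3×3 + 1×4×1 ≡ 1 mod 12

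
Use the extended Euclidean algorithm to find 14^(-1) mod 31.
Extended GCD: 14(-11) + 31(5) = 1. So 14^(-1) ≡ -11 ≡ 20 (mod 31). Verify: 14 × 20 = 280 ≡ 1 (mod 31)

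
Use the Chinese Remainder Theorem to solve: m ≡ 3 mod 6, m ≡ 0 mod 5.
M = 6 × 5 = 30. M₁ = 5, y₁ ≡ 5 mod 6. M₂ = 6, y₂ ≡ 1 mod 5. m = 3×5×5 + 0×6×1 ≡ 15 mod 30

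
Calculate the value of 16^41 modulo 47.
By repeated squaring (mod 47): 16^{1}≡16, 16^{2}≡21, 16^{4}≡18, 16^{8}≡42, 16^{16}≡25, 16^{32}≡14. Then 16^{41} = 16^{32+8+1} ≡ 14 × 42 × 16 ≡ 8 (mod 47)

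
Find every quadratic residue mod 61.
QRs mod 61: {1, 3, 4, 5, 9, 12, 13, 14, 15, 16, 19, 20, 22, 25, 27, 34, 36, 39, 41, 42, 45, 46, 47, 48, 49, 52, 56, 57, 58, 60}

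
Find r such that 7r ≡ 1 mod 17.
Since 17 is prime, by Fermat 7^(-1) ≡ 7^{15} ≡ 5 mod 17. Verify: 7 × 5 = 35 ≡ 1 mod 17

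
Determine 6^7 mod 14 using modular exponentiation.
By repeated squaring (mod 14): 6^{1}≡6, 6^{2}≡8, 6^{4}≡8. Then 6^{7} = 6^{4+2+1} ≡ 8 × 8 × 6 ≡ 6 (mod 14)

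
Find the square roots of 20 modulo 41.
The square roots of 20 mod 41 are 26 and 15. Verify: 26² = 676 ≡ 20 (mod 41)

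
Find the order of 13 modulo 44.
Powers of 13 mod 44: 13^1≡13, 13^2≡37, 13^3≡41, 13^4≡5, 13^5≡21, 13^6≡9, 13^7≡29, 13^8≡25, 13^9≡17, 13^10≡1. So the order of 13 is 10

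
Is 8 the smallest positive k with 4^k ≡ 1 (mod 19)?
Powers of 4 mod 19: 4^1≡4, 4^2≡16, 4^3≡7, 4^4≡9, 4^5≡17, 4^6≡11, 4^7≡6, 4^8≡5, 4^9≡1. 4^8≡5≢1, so ord ≠ 8. No, the actual order is 9.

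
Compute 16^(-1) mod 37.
Since 37 is prime, by Fermat 16^(-1) ≡ 16^{35} ≡ 7 mod 37. Verify: 16 × 7 = 112 ≡ 1 mod 37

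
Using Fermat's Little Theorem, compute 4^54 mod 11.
By Fermat: 4^{10} ≡ 1 (mod 11). 54 = 5×10 + 4. So 4^{54} ≡ 4^{4} ≡ 3 (mod 11)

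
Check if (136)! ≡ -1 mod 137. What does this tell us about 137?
(136)! mod 137 = 136. Since this equals -1 mod 137, Wilson confirms 137 is prime.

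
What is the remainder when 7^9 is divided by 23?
By repeated squaring mod 23: 7^{1}≡7, 7^{2}≡3, 7^{4}≡9, 7^{8}≡12. Then 7^{9} = 7^{8+1} ≡ 12 × 7 ≡ 15 mod 23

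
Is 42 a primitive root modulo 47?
42^{23} ≡ 1 (mod 47) and 23 < 46, so ord_47(42) = 23 ≠ 46 and 42 is not a primitive root.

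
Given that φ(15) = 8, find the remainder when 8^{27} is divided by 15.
By Euler: 8^{8} ≡ 1 mod 15 since gcd(8, 15) = 1. 27 = 3×8 + 3. So 8^{27} ≡ 8^{3} ≡ 2 mod 15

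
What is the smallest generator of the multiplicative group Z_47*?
g = 5. For each prime q|46: 5^{23}≡46, 5^{2}≡25, none ≡ 1, so ord_47(5) = 46 and 5 is a primitive root.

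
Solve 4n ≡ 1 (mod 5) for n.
Since 5 is prime, by Fermat 4^(-1) ≡ 4^{3} ≡ 4 (mod 5). Verify: 4 × 4 = 16 ≡ 1 (mod 5)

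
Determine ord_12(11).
Powers of 11 mod 12: 11^1≡11, 11^2≡1. So the order of 11 is 2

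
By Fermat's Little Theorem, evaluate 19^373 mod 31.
By Fermat: 19^{30} ≡ 1 (mod 31). 373 ≡ 13 (mod 30). So 19^{373} ≡ 19^{13} ≡ 14 (mod 31)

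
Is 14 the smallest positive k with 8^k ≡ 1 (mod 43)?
Powers of 8 mod 43: 8^1≡8, 8^2≡21, 8^3≡39, 8^4≡11, 8^5≡2, 8^6≡16, 8^7≡42, 8^8≡35, 8^9≡22, 8^10≡4, 8^11≡32, 8^12≡41, 8^13≡27, 8^14≡1. First k with 8^k≡1 is k=14. Yes, ord_43(8) = 14.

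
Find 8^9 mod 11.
By repeated squaring mod 11: 8^{1}≡8, 8^{2}≡9, 8^{4}≡4, 8^{8}≡5. Then 8^{9} = 8^{8+1} ≡ 5 × 8 ≡ 7 mod 11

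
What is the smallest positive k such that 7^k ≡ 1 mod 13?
Powers of 7 mod 13: 7^1≡7, 7^2≡10, 7^3≡5, 7^4≡9, 7^5≡11, 7^6≡12, 7^7≡6, 7^8≡3, 7^9≡8, 7^10≡4, 7^11≡2, 7^12≡1. Order = 12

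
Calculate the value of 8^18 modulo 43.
By repeated squaring (mod 43): 8^{1}≡8, 8^{2}≡21, 8^{4}≡11, 8^{8}≡35, 8^{16}≡21. Then 8^{18} = 8^{16+2} ≡ 21 × 21 ≡ 11 (mod 43)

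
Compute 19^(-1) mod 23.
Since 23 is prime, by Fermat 19^(-1) ≡ 19^{21} ≡ 17 mod 23. Verify: 19 × 17 = 323 ≡ 1 mod 23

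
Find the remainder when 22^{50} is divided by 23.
By Fermat: 22^{22} ≡ 1 (mod 23). 50 = 2×22 + 6. So 22^{50} ≡ 22^{6} ≡ 1 (mod 23)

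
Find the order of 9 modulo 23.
Powers of 9 mod 23: 9^1≡9, 9^2≡12, 9^3≡16, 9^4≡6, 9^5≡8, 9^6≡3, 9^7≡4, 9^8≡13, 9^9≡2, 9^10≡18, 9^11≡1. So the order of 9 is 11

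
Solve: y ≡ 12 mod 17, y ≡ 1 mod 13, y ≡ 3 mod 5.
M = 17 × 13 × 5 = 1105. M₁ = 65, y₁ ≡ 11 mod 17. M₂ = 85, y₂ ≡ 2 mod 13. M₃ = 221, y₃ ≡ 1 mod 5. y = 12×65×11 + 1×85×2 + 3×221×1 ≡ 573 mod 1105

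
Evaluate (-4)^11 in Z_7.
Using Fermat: (-4)^{6} ≡ 1 mod 7. 11 ≡ 5 mod 6. So (-4)^{11} ≡ (-4)^{5} ≡ 5 mod 7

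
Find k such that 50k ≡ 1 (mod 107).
Since 107 is prime, by Fermat 50^(-1) ≡ 50^{105} ≡ 15 (mod 107). Verify: 50 × 15 = 750 ≡ 1 (mod 107)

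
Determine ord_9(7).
Powers of 7 mod 9: 7^1≡7, 7^2≡4, 7^3≡1. Order = 3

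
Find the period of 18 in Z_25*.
Powers of 18 mod 25: 18^1≡18, 18^2≡24, 18^3≡7, 18^4≡1. ord_25(18) = 4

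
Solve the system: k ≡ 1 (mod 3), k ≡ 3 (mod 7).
M = 3 × 7 = 21. M₁ = 7, y₁ ≡ 1 (mod 3). M₂ = 3, y₂ ≡ 5 (mod 7). k = 1×7×1 + 3×3×5 ≡ 10 (mod 21)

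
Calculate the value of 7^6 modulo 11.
By repeated squaring (mod 11): 7^{1}≡7, 7^{2}≡5, 7^{4}≡3. Then 7^{6} = 7^{4+2} ≡ 3 × 5 ≡ 4 (mod 11)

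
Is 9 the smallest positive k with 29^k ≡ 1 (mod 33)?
Powers of 29 mod 33: 29^1≡29, 29^2≡16, 29^3≡2, 29^4≡25, 29^5≡32, 29^6≡4, 29^7≡17, 29^8≡31, 29^9≡8, 29^10≡1. 29^9≡8≢1, so ord ≠ 9. No, the actual order is 10.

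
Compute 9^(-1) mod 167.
Since 167 is prime, by Fermat 9^(-1) ≡ 9^{165} ≡ 130 mod 167. Verify: 9 × 130 = 1170 ≡ 1 mod 167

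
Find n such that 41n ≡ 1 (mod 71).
Since 71 is prime, by Fermat 41^(-1) ≡ 41^{69} ≡ 26 (mod 71). Verify: 41 × 26 = 1066 ≡ 1 (mod 71)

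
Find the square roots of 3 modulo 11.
The square roots of 3 mod 11 are 5 and 6. Verify: 5² = 25 ≡ 3 (mod 11)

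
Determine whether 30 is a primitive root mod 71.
30^{7} ≡ 1 (mod 71) and 7 < 70, so ord_71(30) = 7 ≠ 70 and 30 is not a primitive root.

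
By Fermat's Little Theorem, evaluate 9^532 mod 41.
By Fermat: 9^{40} ≡ 1 (mod 41). 532 ≡ 12 (mod 40). So 9^{532} ≡ 9^{12} ≡ 1 (mod 41)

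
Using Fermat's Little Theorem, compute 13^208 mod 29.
By Fermat: 13^{28} ≡ 1 (mod 29). 208 ≡ 12 (mod 28). So 13^{208} ≡ 13^{12} ≡ 23 (mod 29)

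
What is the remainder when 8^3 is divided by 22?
8^{3} = 512 ≡ 6 mod 22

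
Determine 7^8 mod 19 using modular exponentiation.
By repeated squaring mod 19: 7^{1}≡7, 7^{2}≡11, 7^{4}≡7, 7^{8}≡11. So 7^{8} ≡ 11 mod 19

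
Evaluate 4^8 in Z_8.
By repeated squaring mod 8: 4^{1}≡4, 4^{2}≡0, 4^{4}≡0, 4^{8}≡0. So 4^{8} ≡ 0 mod 8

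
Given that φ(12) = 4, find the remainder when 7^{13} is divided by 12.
By Euler: 7^{4} ≡ 1 mod 12 since gcd(7, 12) = 1. 13 = 3×4 + 1. So 7^{13} ≡ 7^{1} ≡ 7 mod 12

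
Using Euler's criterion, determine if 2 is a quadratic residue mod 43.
By Euler's criterion: 2^{21} ≡ 42 mod 43. Since this equals -1 (≡ 42), 2 is not a QR.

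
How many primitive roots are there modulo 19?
Number of primitive roots mod 19 = φ(p-1) = φ(18) = 6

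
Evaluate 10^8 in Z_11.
By repeated squaring (mod 11): 10^{1}≡10, 10^{2}≡1, 10^{4}≡1, 10^{8}≡1. So 10^{8} ≡ 1 (mod 11)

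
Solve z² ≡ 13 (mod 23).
The square roots of 13 mod 23 are 6 and 17. Verify: 6² = 36 ≡ 13 (mod 23)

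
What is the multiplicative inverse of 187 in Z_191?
Since 191 is prime, by Fermat 187^(-1) ≡ 187^{189} ≡ 143 (mod 191). Verify: 187 × 143 = 26741 ≡ 1 (mod 191)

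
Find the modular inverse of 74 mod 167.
Since 167 is prime, by Fermat 74^(-1) ≡ 74^{165} ≡ 79 (mod 167). Verify: 74 × 79 = 5846 ≡ 1 (mod 167)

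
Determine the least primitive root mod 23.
g = 5. For each prime q|22: 5^{11}≡22, 5^{2}≡2, none ≡ 1, so ord_23(5) = 22 and 5 is a primitive root.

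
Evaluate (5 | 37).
(5/37) = 5^{18} mod 37 = -1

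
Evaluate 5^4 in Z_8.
5^{4} = 625 ≡ 1 (mod 8)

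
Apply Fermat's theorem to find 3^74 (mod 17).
By Fermat: 3^{16} ≡ 1 (mod 17). 74 = 4×16 + 10. So 3^{74} ≡ 3^{10} ≡ 8 (mod 17)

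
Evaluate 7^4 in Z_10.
7^{4} = 2401 ≡ 1 mod 10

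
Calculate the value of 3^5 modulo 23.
By repeated squaring (mod 23): 3^{1}≡3, 3^{2}≡9, 3^{4}≡12. Then 3^{5} = 3^{4+1} ≡ 12 × 3 ≡ 13 (mod 23)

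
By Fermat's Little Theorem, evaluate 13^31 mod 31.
By Fermat: 13^{30} ≡ 1 (mod 31). So 13^{31} = 13^{30} · 13^{1} ≡ 13^{1} ≡ 13 (mod 31)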